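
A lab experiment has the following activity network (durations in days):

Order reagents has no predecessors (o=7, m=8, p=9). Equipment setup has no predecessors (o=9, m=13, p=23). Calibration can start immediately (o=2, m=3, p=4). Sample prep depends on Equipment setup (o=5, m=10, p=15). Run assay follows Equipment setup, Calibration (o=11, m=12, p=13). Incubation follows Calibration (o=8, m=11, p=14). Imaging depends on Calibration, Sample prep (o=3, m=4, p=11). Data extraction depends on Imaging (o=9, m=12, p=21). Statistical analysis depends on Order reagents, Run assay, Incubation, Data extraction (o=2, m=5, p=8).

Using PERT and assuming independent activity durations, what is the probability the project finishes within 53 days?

te_Order reagents = (7 + 4·8 + 9)/6 = 48/6 = 8; σ²_Order reagents = ((9−7)/6)² = 0.111
te_Equipment setup = (9 + 4·13 + 23)/6 = 84/6 = 14; σ²_Equipment setup = ((23−9)/6)² = 5.444
te_Calibration = (2 + 4·3 + 4)/6 = 18/6 = 3; σ²_Calibration = ((4−2)/6)² = 0.111
te_Sample prep = (5 + 4·10 + 15)/6 = 60/6 = 10; σ²_Sample prep = ((15−5)/6)² = 2.778
te_Run assay = (11 + 4·12 + 13)/6 = 72/6 = 12; σ²_Run assay = ((13−11)/6)² = 0.111
te_Incubation = (8 + 4·11 + 14)/6 = 66/6 = 11; σ²_Incubation = ((14−8)/6)² = 1.000
te_Imaging = (3 + 4·4 + 11)/6 = 30/6 = 5; σ²_Imaging = ((11−3)/6)² = 1.778
te_Data extraction = (9 + 4·12 + 21)/6 = 78/6 = 13; σ²_Data extraction = ((21−9)/6)² = 4.000
te_Statistical analysis = (2 + 4·5 + 8)/6 = 30/6 = 5; σ²_Statistical analysis = ((8−2)/6)² = 1.000

Forward pass:
ES_Order reagents = 0; EF_Order reagents = 8
ES_Equipment setup = 0; EF_Equipment setup = 14
ES_Calibration = 0; EF_Calibration = 3
ES_Sample prep = 14; EF_Sample prep = 14+10 = 24
ES_Run assay = max(EF_Equipment setup=14, EF_Calibration=3) = 14; EF_Run assay = 14+12 = 26
ES_Incubation = 3; EF_Incubation = 3+11 = 14
ES_Imaging = max(EF_Calibration=3, EF_Sample prep=24) = 24; EF_Imaging = 24+5 = 29
ES_Data extraction = 29; EF_Data extraction = 29+13 = 42
ES_Statistical analysis = max(EF_Order reagents=8, EF_Run assay=26, EF_Incubation=14, EF_Data extraction=42) = 42; EF_Statistical analysis = 42+5 = 47
Expected project duration μ = 47 days. Critical path: Equipment setup → Sample prep → Imaging → Data extraction → Statistical analysis.

Variance along critical path = 5.444 + 2.778 + 1.778 + 4.000 + 1.000 = 15.000; σ = √15.000 = 3.873 days.
Z = (53 − 47) / 3.873 = 1.549
P(T ≤ 53) = Φ(1.549) ≈ 0.939

0.939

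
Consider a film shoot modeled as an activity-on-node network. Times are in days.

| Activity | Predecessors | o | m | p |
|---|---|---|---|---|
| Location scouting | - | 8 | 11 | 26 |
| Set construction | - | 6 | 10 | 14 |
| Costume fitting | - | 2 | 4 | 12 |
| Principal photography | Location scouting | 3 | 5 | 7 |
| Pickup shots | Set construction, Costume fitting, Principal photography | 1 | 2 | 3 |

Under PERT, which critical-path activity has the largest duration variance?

Location scouting

te_Location scouting = (8 + 4·11 + 26)/6 = 78/6 = 13; σ²_Location scouting = ((26−8)/6)² = 9.000
te_Set construction = (6 + 4·10 + 14)/6 = 60/6 = 10; σ²_Set construction = ((14−6)/6)² = 1.778
te_Costume fitting = (2 + 4·4 + 12)/6 = 30/6 = 5; σ²_Costume fitting = ((12−2)/6)² = 2.778
te_Principal photography = (3 + 4·5 + 7)/6 = 30/6 = 5; σ²_Principal photography = ((7−3)/6)² = 0.444
te_Pickup shots = (1 + 4·2 + 3)/6 = 12/6 = 2; σ²_Pickup shots = ((3−1)/6)² = 0.111

Forward pass:
ES_Location scouting = 0; EF_Location scouting = 13
ES_Set construction = 0; EF_Set construction = 10
ES_Costume fitting = 0; EF_Costume fitting = 5
ES_Principal photography = 13; EF_Principal photography = 13+5 = 18
ES_Pickup shots = max(EF_Set construction=10, EF_Costume fitting=5, EF_Principal photography=18) = 18; EF_Pickup shots = 18+2 = 20
Expected project duration μ = 20 days. Critical path: Location scouting → Principal photography → Pickup shots.

Variances on critical path: σ²_Location scouting=9.000, σ²_Principal photography=0.444, σ²_Pickup shots=0.111.
Largest is σ²_Location scouting = 9.000.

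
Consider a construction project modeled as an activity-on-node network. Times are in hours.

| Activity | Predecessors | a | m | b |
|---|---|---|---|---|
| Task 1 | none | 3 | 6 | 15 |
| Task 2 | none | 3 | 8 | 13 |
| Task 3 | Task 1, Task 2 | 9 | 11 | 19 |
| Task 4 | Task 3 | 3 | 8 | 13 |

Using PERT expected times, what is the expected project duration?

te_Task 1 = (3 + 4·6 + 15)/6 = 42/6 = 7
te_Task 2 = (3 + 4·8 + 13)/6 = 48/6 = 8
te_Task 3 = (9 + 4·11 + 19)/6 = 72/6 = 12
te_Task 4 = (3 + 4·8 + 13)/6 = 48/6 = 8

Forward pass:
ES_Task 1 = 0; EF_Task 1 = 7
ES_Task 2 = 0; EF_Task 2 = 8
ES_Task 3 = max(EF_Task 1=7, EF_Task 2=8) = 8; EF_Task 3 = 8+12 = 20
ES_Task 4 = 20; EF_Task 4 = 20+8 = 28
Expected project duration μ = 28 hours. Critical path: Task 2 → Task 3 → Task 4.

28 hours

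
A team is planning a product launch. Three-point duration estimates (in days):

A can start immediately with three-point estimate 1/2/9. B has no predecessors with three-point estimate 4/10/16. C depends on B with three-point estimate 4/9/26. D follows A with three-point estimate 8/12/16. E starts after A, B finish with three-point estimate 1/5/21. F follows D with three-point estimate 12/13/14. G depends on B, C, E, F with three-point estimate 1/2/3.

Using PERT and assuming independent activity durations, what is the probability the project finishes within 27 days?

0.061

te_A = (1 + 4·2 + 9)/6 = 18/6 = 3; σ²_A = ((9−1)/6)² = 1.778
te_B = (4 + 4·10 + 16)/6 = 60/6 = 10; σ²_B = ((16−4)/6)² = 4.000
te_C = (4 + 4·9 + 26)/6 = 66/6 = 11; σ²_C = ((26−4)/6)² = 13.444
te_D = (8 + 4·12 + 16)/6 = 72/6 = 12; σ²_D = ((16−8)/6)² = 1.778
te_E = (1 + 4·5 + 21)/6 = 42/6 = 7; σ²_E = ((21−1)/6)² = 11.111
te_F = (12 + 4·13 + 14)/6 = 78/6 = 13; σ²_F = ((14−12)/6)² = 0.111
te_G = (1 + 4·2 + 3)/6 = 12/6 = 2; σ²_G = ((3−1)/6)² = 0.111

Forward pass:
ES_A = 0; EF_A = 3
ES_B = 0; EF_B = 10
ES_C = 10; EF_C = 10+11 = 21
ES_D = 3; EF_D = 3+12 = 15
ES_E = max(EF_A=3, EF_B=10) = 10; EF_E = 10+7 = 17
ES_F = 15; EF_F = 15+13 = 28
ES_G = max(EF_B=10, EF_C=21, EF_E=17, EF_F=28) = 28; EF_G = 28+2 = 30
Expected project duration μ = 30 days. Critical path: A → D → F → G.

Variance along critical path = 1.778 + 1.778 + 0.111 + 0.111 = 3.778; σ = √3.778 = 1.944 days.
Z = (27 − 30) / 1.944 = -1.543
P(T ≤ 27) = Φ(-1.543) ≈ 0.061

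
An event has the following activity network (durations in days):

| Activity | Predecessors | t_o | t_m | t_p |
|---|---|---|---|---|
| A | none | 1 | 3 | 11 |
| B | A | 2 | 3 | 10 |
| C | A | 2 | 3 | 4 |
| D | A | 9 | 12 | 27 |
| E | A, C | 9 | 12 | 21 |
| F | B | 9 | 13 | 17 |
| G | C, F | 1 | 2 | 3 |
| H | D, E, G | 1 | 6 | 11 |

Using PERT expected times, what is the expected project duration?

29 days

te_A = (1 + 4·3 + 11)/6 = 24/6 = 4
te_B = (2 + 4·3 + 10)/6 = 24/6 = 4
te_C = (2 + 4·3 + 4)/6 = 18/6 = 3
te_D = (9 + 4·12 + 27)/6 = 84/6 = 14
te_E = (9 + 4·12 + 21)/6 = 78/6 = 13
te_F = (9 + 4·13 + 17)/6 = 78/6 = 13
te_G = (1 + 4·2 + 3)/6 = 12/6 = 2
te_H = (1 + 4·6 + 11)/6 = 36/6 = 6

Forward pass:
ES_A = 0; EF_A = 4
ES_B = 4; EF_B = 4+4 = 8
ES_C = 4; EF_C = 4+3 = 7
ES_D = 4; EF_D = 4+14 = 18
ES_E = max(EF_A=4, EF_C=7) = 7; EF_E = 7+13 = 20
ES_F = 8; EF_F = 8+13 = 21
ES_G = max(EF_C=7, EF_F=21) = 21; EF_G = 21+2 = 23
ES_H = max(EF_D=18, EF_E=20, EF_G=23) = 23; EF_H = 23+6 = 29
Expected project duration μ = 29 days. Critical path: A → B → F → G → H.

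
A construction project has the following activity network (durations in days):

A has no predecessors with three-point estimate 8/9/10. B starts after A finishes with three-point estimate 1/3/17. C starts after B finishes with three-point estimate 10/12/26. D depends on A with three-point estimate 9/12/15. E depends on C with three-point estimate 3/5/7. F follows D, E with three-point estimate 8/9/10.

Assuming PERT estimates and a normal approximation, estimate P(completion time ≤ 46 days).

te_A = (8 + 4·9 + 10)/6 = 54/6 = 9; σ²_A = ((10−8)/6)² = 0.111
te_B = (1 + 4·3 + 17)/6 = 30/6 = 5; σ²_B = ((17−1)/6)² = 7.111
te_C = (10 + 4·12 + 26)/6 = 84/6 = 14; σ²_C = ((26−10)/6)² = 7.111
te_D = (9 + 4·12 + 15)/6 = 72/6 = 12; σ²_D = ((15−9)/6)² = 1.000
te_E = (3 + 4·5 + 7)/6 = 30/6 = 5; σ²_E = ((7−3)/6)² = 0.444
te_F = (8 + 4·9 + 10)/6 = 54/6 = 9; σ²_F = ((10−8)/6)² = 0.111

Forward pass:
ES_A = 0; EF_A = 9
ES_B = 9; EF_B = 9+5 = 14
ES_C = 14; EF_C = 14+14 = 28
ES_D = 9; EF_D = 9+12 = 21
ES_E = 28; EF_E = 28+5 = 33
ES_F = max(EF_D=21, EF_E=33) = 33; EF_F = 33+9 = 42
Expected project duration μ = 42 days. Critical path: A → B → C → E → F.

Variance along critical path = 0.111 + 7.111 + 7.111 + 0.444 + 0.111 = 14.889; σ = √14.889 = 3.859 days.
Z = (46 − 42) / 3.859 = 1.037
P(T ≤ 46) = Φ(1.037) ≈ 0.850

0.850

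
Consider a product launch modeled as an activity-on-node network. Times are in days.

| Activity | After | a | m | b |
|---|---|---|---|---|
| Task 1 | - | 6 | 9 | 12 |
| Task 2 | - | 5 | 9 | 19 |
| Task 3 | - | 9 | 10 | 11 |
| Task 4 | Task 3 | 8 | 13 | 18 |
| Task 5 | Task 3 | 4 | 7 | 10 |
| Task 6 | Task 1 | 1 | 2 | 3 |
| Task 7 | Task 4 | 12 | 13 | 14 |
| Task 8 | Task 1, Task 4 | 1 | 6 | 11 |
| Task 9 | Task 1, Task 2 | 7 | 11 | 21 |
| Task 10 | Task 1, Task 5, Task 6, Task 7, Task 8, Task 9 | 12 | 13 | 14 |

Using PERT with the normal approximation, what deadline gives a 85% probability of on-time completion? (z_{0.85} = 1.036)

te_Task 1 = (6 + 4·9 + 12)/6 = 54/6 = 9; σ²_Task 1 = ((12−6)/6)² = 1.000
te_Task 2 = (5 + 4·9 + 19)/6 = 60/6 = 10; σ²_Task 2 = ((19−5)/6)² = 5.444
te_Task 3 = (9 + 4·10 + 11)/6 = 60/6 = 10; σ²_Task 3 = ((11−9)/6)² = 0.111
te_Task 4 = (8 + 4·13 + 18)/6 = 78/6 = 13; σ²_Task 4 = ((18−8)/6)² = 2.778
te_Task 5 = (4 + 4·7 + 10)/6 = 42/6 = 7; σ²_Task 5 = ((10−4)/6)² = 1.000
te_Task 6 = (1 + 4·2 + 3)/6 = 12/6 = 2; σ²_Task 6 = ((3−1)/6)² = 0.111
te_Task 7 = (12 + 4·13 + 14)/6 = 78/6 = 13; σ²_Task 7 = ((14−12)/6)² = 0.111
te_Task 8 = (1 + 4·6 + 11)/6 = 36/6 = 6; σ²_Task 8 = ((11−1)/6)² = 2.778
te_Task 9 = (7 + 4·11 + 21)/6 = 72/6 = 12; σ²_Task 9 = ((21−7)/6)² = 5.444
te_Task 10 = (12 + 4·13 + 14)/6 = 78/6 = 13; σ²_Task 10 = ((14−12)/6)² = 0.111

Forward pass:
ES_Task 1 = 0; EF_Task 1 = 9
ES_Task 2 = 0; EF_Task 2 = 10
ES_Task 3 = 0; EF_Task 3 = 10
ES_Task 4 = 10; EF_Task 4 = 10+13 = 23
ES_Task 5 = 10; EF_Task 5 = 10+7 = 17
ES_Task 6 = 9; EF_Task 6 = 9+2 = 11
ES_Task 7 = 23; EF_Task 7 = 23+13 = 36
ES_Task 8 = max(EF_Task 1=9, EF_Task 4=23) = 23; EF_Task 8 = 23+6 = 29
ES_Task 9 = max(EF_Task 1=9, EF_Task 2=10) = 10; EF_Task 9 = 10+12 = 22
ES_Task 10 = max(EF_Task 1=9, EF_Task 5=17, EF_Task 6=11, EF_Task 7=36, EF_Task 8=29, EF_Task 9=22) = 36; EF_Task 10 = 36+13 = 49
Expected project duration μ = 49 days. Critical path: Task 3 → Task 4 → Task 7 → Task 10.

Variance along critical path = 0.111 + 2.778 + 0.111 + 0.111 = 3.111; σ = 1.764 days.
D = μ + z·σ = 49 + 1.036·1.764 = 50.8 days

50.8 days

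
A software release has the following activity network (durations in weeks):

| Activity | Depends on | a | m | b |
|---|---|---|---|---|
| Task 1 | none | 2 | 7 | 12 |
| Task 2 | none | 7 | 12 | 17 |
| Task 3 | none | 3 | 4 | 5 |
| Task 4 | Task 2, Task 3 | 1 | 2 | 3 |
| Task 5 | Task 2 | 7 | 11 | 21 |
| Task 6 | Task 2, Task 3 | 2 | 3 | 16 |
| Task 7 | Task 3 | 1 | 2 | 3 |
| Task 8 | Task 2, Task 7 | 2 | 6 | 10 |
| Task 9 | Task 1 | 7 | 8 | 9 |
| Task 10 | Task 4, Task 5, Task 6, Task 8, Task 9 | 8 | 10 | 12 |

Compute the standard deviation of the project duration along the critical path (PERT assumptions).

2.94 weeks

te_Task 1 = (2 + 4·7 + 12)/6 = 42/6 = 7; σ²_Task 1 = ((12−2)/6)² = 2.778
te_Task 2 = (7 + 4·12 + 17)/6 = 72/6 = 12; σ²_Task 2 = ((17−7)/6)² = 2.778
te_Task 3 = (3 + 4·4 + 5)/6 = 24/6 = 4; σ²_Task 3 = ((5−3)/6)² = 0.111
te_Task 4 = (1 + 4·2 + 3)/6 = 12/6 = 2; σ²_Task 4 = ((3−1)/6)² = 0.111
te_Task 5 = (7 + 4·11 + 21)/6 = 72/6 = 12; σ²_Task 5 = ((21−7)/6)² = 5.444
te_Task 6 = (2 + 4·3 + 16)/6 = 30/6 = 5; σ²_Task 6 = ((16−2)/6)² = 5.444
te_Task 7 = (1 + 4·2 + 3)/6 = 12/6 = 2; σ²_Task 7 = ((3−1)/6)² = 0.111
te_Task 8 = (2 + 4·6 + 10)/6 = 36/6 = 6; σ²_Task 8 = ((10−2)/6)² = 1.778
te_Task 9 = (7 + 4·8 + 9)/6 = 48/6 = 8; σ²_Task 9 = ((9−7)/6)² = 0.111
te_Task 10 = (8 + 4·10 + 12)/6 = 60/6 = 10; σ²_Task 10 = ((12−8)/6)² = 0.444

Forward pass:
ES_Task 1 = 0; EF_Task 1 = 7
ES_Task 2 = 0; EF_Task 2 = 12
ES_Task 3 = 0; EF_Task 3 = 4
ES_Task 4 = max(EF_Task 2=12, EF_Task 3=4) = 12; EF_Task 4 = 12+2 = 14
ES_Task 5 = 12; EF_Task 5 = 12+12 = 24
ES_Task 6 = max(EF_Task 2=12, EF_Task 3=4) = 12; EF_Task 6 = 12+5 = 17
ES_Task 7 = 4; EF_Task 7 = 4+2 = 6
ES_Task 8 = max(EF_Task 2=12, EF_Task 7=6) = 12; EF_Task 8 = 12+6 = 18
ES_Task 9 = 7; EF_Task 9 = 7+8 = 15
ES_Task 10 = max(EF_Task 4=14, EF_Task 5=24, EF_Task 6=17, EF_Task 8=18, EF_Task 9=15) = 24; EF_Task 10 = 24+10 = 34
Expected project duration μ = 34 weeks. Critical path: Task 2 → Task 5 → Task 10.

Variance along critical path = 2.778 + 5.444 + 0.444 = 8.667
σ = √8.667 = 2.944 weeks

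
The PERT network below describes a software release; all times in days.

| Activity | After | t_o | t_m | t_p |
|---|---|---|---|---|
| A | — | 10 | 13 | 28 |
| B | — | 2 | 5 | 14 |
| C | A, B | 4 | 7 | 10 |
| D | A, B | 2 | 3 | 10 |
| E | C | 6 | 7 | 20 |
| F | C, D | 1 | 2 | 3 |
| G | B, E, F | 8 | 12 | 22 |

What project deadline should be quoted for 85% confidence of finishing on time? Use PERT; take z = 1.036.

48.7 days

te_A = (10 + 4·13 + 28)/6 = 90/6 = 15; σ²_A = ((28−10)/6)² = 9.000
te_B = (2 + 4·5 + 14)/6 = 36/6 = 6; σ²_B = ((14−2)/6)² = 4.000
te_C = (4 + 4·7 + 10)/6 = 42/6 = 7; σ²_C = ((10−4)/6)² = 1.000
te_D = (2 + 4·3 + 10)/6 = 24/6 = 4; σ²_D = ((10−2)/6)² = 1.778
te_E = (6 + 4·7 + 20)/6 = 54/6 = 9; σ²_E = ((20−6)/6)² = 5.444
te_F = (1 + 4·2 + 3)/6 = 12/6 = 2; σ²_F = ((3−1)/6)² = 0.111
te_G = (8 + 4·12 + 22)/6 = 78/6 = 13; σ²_G = ((22−8)/6)² = 5.444

Forward pass:
ES_A = 0; EF_A = 15
ES_B = 0; EF_B = 6
ES_C = max(EF_A=15, EF_B=6) = 15; EF_C = 15+7 = 22
ES_D = max(EF_A=15, EF_B=6) = 15; EF_D = 15+4 = 19
ES_E = 22; EF_E = 22+9 = 31
ES_F = max(EF_C=22, EF_D=19) = 22; EF_F = 22+2 = 24
ES_G = max(EF_B=6, EF_E=31, EF_F=24) = 31; EF_G = 31+13 = 44
Expected project duration μ = 44 days. Critical path: A → C → E → G.

Variance along critical path = 9.000 + 1.000 + 5.444 + 5.444 = 20.889; σ = 4.570 days.
D = μ + z·σ = 44 + 1.036·4.570 = 48.7 days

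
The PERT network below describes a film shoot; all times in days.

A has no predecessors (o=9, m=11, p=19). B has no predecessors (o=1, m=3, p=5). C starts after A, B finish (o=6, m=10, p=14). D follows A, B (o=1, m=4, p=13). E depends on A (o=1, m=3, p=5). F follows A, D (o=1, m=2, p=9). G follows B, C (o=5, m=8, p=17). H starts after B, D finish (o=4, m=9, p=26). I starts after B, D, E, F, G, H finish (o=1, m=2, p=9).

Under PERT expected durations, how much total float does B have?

te_A = (9 + 4·11 + 19)/6 = 72/6 = 12
te_B = (1 + 4·3 + 5)/6 = 18/6 = 3
te_C = (6 + 4·10 + 14)/6 = 60/6 = 10
te_D = (1 + 4·4 + 13)/6 = 30/6 = 5
te_E = (1 + 4·3 + 5)/6 = 18/6 = 3
te_F = (1 + 4·2 + 9)/6 = 18/6 = 3
te_G = (5 + 4·8 + 17)/6 = 54/6 = 9
te_H = (4 + 4·9 + 26)/6 = 66/6 = 11
te_I = (1 + 4·2 + 9)/6 = 18/6 = 3

Forward pass:
ES_A = 0; EF_A = 12
ES_B = 0; EF_B = 3
ES_C = max(EF_A=12, EF_B=3) = 12; EF_C = 12+10 = 22
ES_D = max(EF_A=12, EF_B=3) = 12; EF_D = 12+5 = 17
ES_E = 12; EF_E = 12+3 = 15
ES_F = max(EF_A=12, EF_D=17) = 17; EF_F = 17+3 = 20
ES_G = max(EF_B=3, EF_C=22) = 22; EF_G = 22+9 = 31
ES_H = max(EF_B=3, EF_D=17) = 17; EF_H = 17+11 = 28
ES_I = max(EF_B=3, EF_D=17, EF_E=15, EF_F=20, EF_G=31, EF_H=28) = 31; EF_I = 31+3 = 34
Expected project duration μ = 34 days. Critical path: A → C → G → I.

Backward pass:
LF_I = 34; LS_I = 34−3 = 31
LF_H = LS_I = 31; LS_H = 31−11 = 20
LF_G = LS_I = 31; LS_G = 31−9 = 22
LF_F = LS_I = 31; LS_F = 31−3 = 28
LF_E = LS_I = 31; LS_E = 31−3 = 28
LF_D = min(LS_F=28, LS_H=20, LS_I=31) = 20; LS_D = 20−5 = 15
LF_C = LS_G = 22; LS_C = 22−10 = 12
LF_B = min(LS_C=12, LS_D=15, LS_G=22, LS_H=20, LS_I=31) = 12; LS_B = 12−3 = 9
LF_A = min(LS_C=12, LS_D=15, LS_E=28, LS_F=28) = 12; LS_A = 12−12 = 0
Slack_B = LS_B − ES_B = 9 − 0 = 9

9 days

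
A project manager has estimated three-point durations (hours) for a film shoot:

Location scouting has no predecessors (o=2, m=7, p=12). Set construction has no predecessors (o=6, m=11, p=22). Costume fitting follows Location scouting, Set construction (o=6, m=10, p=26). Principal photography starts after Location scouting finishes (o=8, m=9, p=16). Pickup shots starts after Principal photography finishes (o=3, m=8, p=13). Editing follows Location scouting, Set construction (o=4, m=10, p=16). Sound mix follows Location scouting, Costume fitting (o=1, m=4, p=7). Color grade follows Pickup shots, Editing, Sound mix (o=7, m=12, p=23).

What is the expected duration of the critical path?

41 hours

te_Location scouting = (2 + 4·7 + 12)/6 = 42/6 = 7
te_Set construction = (6 + 4·11 + 22)/6 = 72/6 = 12
te_Costume fitting = (6 + 4·10 + 26)/6 = 72/6 = 12
te_Principal photography = (8 + 4·9 + 16)/6 = 60/6 = 10
te_Pickup shots = (3 + 4·8 + 13)/6 = 48/6 = 8
te_Editing = (4 + 4·10 + 16)/6 = 60/6 = 10
te_Sound mix = (1 + 4·4 + 7)/6 = 24/6 = 4
te_Color grade = (7 + 4·12 + 23)/6 = 78/6 = 13

Forward pass:
ES_Location scouting = 0; EF_Location scouting = 7
ES_Set construction = 0; EF_Set construction = 12
ES_Costume fitting = max(EF_Location scouting=7, EF_Set construction=12) = 12; EF_Costume fitting = 12+12 = 24
ES_Principal photography = 7; EF_Principal photography = 7+10 = 17
ES_Pickup shots = 17; EF_Pickup shots = 17+8 = 25
ES_Editing = max(EF_Location scouting=7, EF_Set construction=12) = 12; EF_Editing = 12+10 = 22
ES_Sound mix = max(EF_Location scouting=7, EF_Costume fitting=24) = 24; EF_Sound mix = 24+4 = 28
ES_Color grade = max(EF_Pickup shots=25, EF_Editing=22, EF_Sound mix=28) = 28; EF_Color grade = 28+13 = 41
Expected project duration μ = 41 hours. Critical path: Set construction → Costume fitting → Sound mix → Color grade.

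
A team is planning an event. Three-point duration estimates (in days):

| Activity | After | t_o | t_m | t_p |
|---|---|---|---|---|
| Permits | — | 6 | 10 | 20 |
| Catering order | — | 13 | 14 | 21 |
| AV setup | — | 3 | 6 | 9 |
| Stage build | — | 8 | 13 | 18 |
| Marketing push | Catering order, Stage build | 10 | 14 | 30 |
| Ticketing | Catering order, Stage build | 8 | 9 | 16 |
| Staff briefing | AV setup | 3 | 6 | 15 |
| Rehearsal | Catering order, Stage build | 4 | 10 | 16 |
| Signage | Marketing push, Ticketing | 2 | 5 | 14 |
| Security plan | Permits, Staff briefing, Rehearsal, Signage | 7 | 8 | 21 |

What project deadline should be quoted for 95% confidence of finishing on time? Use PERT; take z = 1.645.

54.8 days

te_Permits = (6 + 4·10 + 20)/6 = 66/6 = 11; σ²_Permits = ((20−6)/6)² = 5.444
te_Catering order = (13 + 4·14 + 21)/6 = 90/6 = 15; σ²_Catering order = ((21−13)/6)² = 1.778
te_AV setup = (3 + 4·6 + 9)/6 = 36/6 = 6; σ²_AV setup = ((9−3)/6)² = 1.000
te_Stage build = (8 + 4·13 + 18)/6 = 78/6 = 13; σ²_Stage build = ((18−8)/6)² = 2.778
te_Marketing push = (10 + 4·14 + 30)/6 = 96/6 = 16; σ²_Marketing push = ((30−10)/6)² = 11.111
te_Ticketing = (8 + 4·9 + 16)/6 = 60/6 = 10; σ²_Ticketing = ((16−8)/6)² = 1.778
te_Staff briefing = (3 + 4·6 + 15)/6 = 42/6 = 7; σ²_Staff briefing = ((15−3)/6)² = 4.000
te_Rehearsal = (4 + 4·10 + 16)/6 = 60/6 = 10; σ²_Rehearsal = ((16−4)/6)² = 4.000
te_Signage = (2 + 4·5 + 14)/6 = 36/6 = 6; σ²_Signage = ((14−2)/6)² = 4.000
te_Security plan = (7 + 4·8 + 21)/6 = 60/6 = 10; σ²_Security plan = ((21−7)/6)² = 5.444

Forward pass:
ES_Permits = 0; EF_Permits = 11
ES_Catering order = 0; EF_Catering order = 15
ES_AV setup = 0; EF_AV setup = 6
ES_Stage build = 0; EF_Stage build = 13
ES_Marketing push = max(EF_Catering order=15, EF_Stage build=13) = 15; EF_Marketing push = 15+16 = 31
ES_Ticketing = max(EF_Catering order=15, EF_Stage build=13) = 15; EF_Ticketing = 15+10 = 25
ES_Staff briefing = 6; EF_Staff briefing = 6+7 = 13
ES_Rehearsal = max(EF_Catering order=15, EF_Stage build=13) = 15; EF_Rehearsal = 15+10 = 25
ES_Signage = max(EF_Marketing push=31, EF_Ticketing=25) = 31; EF_Signage = 31+6 = 37
ES_Security plan = max(EF_Permits=11, EF_Staff briefing=13, EF_Rehearsal=25, EF_Signage=37) = 37; EF_Security plan = 37+10 = 47
Expected project duration μ = 47 days. Critical path: Catering order → Marketing push → Signage → Security plan.

Variance along critical path = 1.778 + 11.111 + 4.000 + 5.444 = 22.333; σ = 4.726 days.
D = μ + z·σ = 47 + 1.645·4.726 = 54.8 days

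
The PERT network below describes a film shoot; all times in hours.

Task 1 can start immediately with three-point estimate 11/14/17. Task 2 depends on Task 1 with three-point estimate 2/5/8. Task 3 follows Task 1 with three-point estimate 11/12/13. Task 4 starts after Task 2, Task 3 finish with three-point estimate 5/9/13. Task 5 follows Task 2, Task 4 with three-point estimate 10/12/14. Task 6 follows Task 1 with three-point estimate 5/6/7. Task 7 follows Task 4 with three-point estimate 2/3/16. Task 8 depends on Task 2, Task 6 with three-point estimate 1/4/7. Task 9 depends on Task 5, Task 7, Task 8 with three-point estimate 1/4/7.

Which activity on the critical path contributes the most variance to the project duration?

te_Task 1 = (11 + 4·14 + 17)/6 = 84/6 = 14; σ²_Task 1 = ((17−11)/6)² = 1.000
te_Task 2 = (2 + 4·5 + 8)/6 = 30/6 = 5; σ²_Task 2 = ((8−2)/6)² = 1.000
te_Task 3 = (11 + 4·12 + 13)/6 = 72/6 = 12; σ²_Task 3 = ((13−11)/6)² = 0.111
te_Task 4 = (5 + 4·9 + 13)/6 = 54/6 = 9; σ²_Task 4 = ((13−5)/6)² = 1.778
te_Task 5 = (10 + 4·12 + 14)/6 = 72/6 = 12; σ²_Task 5 = ((14−10)/6)² = 0.444
te_Task 6 = (5 + 4·6 + 7)/6 = 36/6 = 6; σ²_Task 6 = ((7−5)/6)² = 0.111
te_Task 7 = (2 + 4·3 + 16)/6 = 30/6 = 5; σ²_Task 7 = ((16−2)/6)² = 5.444
te_Task 8 = (1 + 4·4 + 7)/6 = 24/6 = 4; σ²_Task 8 = ((7−1)/6)² = 1.000
te_Task 9 = (1 + 4·4 + 7)/6 = 24/6 = 4; σ²_Task 9 = ((7−1)/6)² = 1.000

Forward pass:
ES_Task 1 = 0; EF_Task 1 = 14
ES_Task 2 = 14; EF_Task 2 = 14+5 = 19
ES_Task 3 = 14; EF_Task 3 = 14+12 = 26
ES_Task 4 = max(EF_Task 2=19, EF_Task 3=26) = 26; EF_Task 4 = 26+9 = 35
ES_Task 5 = max(EF_Task 2=19, EF_Task 4=35) = 35; EF_Task 5 = 35+12 = 47
ES_Task 6 = 14; EF_Task 6 = 14+6 = 20
ES_Task 7 = 35; EF_Task 7 = 35+5 = 40
ES_Task 8 = max(EF_Task 2=19, EF_Task 6=20) = 20; EF_Task 8 = 20+4 = 24
ES_Task 9 = max(EF_Task 5=47, EF_Task 7=40, EF_Task 8=24) = 47; EF_Task 9 = 47+4 = 51
Expected project duration μ = 51 hours. Critical path: Task 1 → Task 3 → Task 4 → Task 5 → Task 9.

Variances on critical path: σ²_Task 1=1.000, σ²_Task 3=0.111, σ²_Task 4=1.778, σ²_Task 5=0.444, σ²_Task 9=1.000.
Largest is σ²_Task 4 = 1.778.

Task 4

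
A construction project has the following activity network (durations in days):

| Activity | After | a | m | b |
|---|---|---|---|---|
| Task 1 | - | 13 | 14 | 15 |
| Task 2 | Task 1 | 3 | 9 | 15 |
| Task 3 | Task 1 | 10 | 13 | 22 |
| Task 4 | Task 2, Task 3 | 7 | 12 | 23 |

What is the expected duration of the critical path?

te_Task 1 = (13 + 4·14 + 15)/6 = 84/6 = 14
te_Task 2 = (3 + 4·9 + 15)/6 = 54/6 = 9
te_Task 3 = (10 + 4·13 + 22)/6 = 84/6 = 14
te_Task 4 = (7 + 4·12 + 23)/6 = 78/6 = 13

Forward pass:
ES_Task 1 = 0; EF_Task 1 = 14
ES_Task 2 = 14; EF_Task 2 = 14+9 = 23
ES_Task 3 = 14; EF_Task 3 = 14+14 = 28
ES_Task 4 = max(EF_Task 2=23, EF_Task 3=28) = 28; EF_Task 4 = 28+13 = 41
Expected project duration μ = 41 days. Critical path: Task 1 → Task 3 → Task 4.

41 days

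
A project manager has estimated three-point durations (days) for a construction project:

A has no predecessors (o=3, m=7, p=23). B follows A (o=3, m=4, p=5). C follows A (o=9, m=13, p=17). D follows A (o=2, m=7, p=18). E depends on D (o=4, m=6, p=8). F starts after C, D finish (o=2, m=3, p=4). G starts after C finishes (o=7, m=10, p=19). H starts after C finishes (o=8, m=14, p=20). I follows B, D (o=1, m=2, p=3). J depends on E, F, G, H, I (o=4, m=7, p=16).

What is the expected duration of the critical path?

te_A = (3 + 4·7 + 23)/6 = 54/6 = 9
te_B = (3 + 4·4 + 5)/6 = 24/6 = 4
te_C = (9 + 4·13 + 17)/6 = 78/6 = 13
te_D = (2 + 4·7 + 18)/6 = 48/6 = 8
te_E = (4 + 4·6 + 8)/6 = 36/6 = 6
te_F = (2 + 4·3 + 4)/6 = 18/6 = 3
te_G = (7 + 4·10 + 19)/6 = 66/6 = 11
te_H = (8 + 4·14 + 20)/6 = 84/6 = 14
te_I = (1 + 4·2 + 3)/6 = 12/6 = 2
te_J = (4 + 4·7 + 16)/6 = 48/6 = 8

Forward pass:
ES_A = 0; EF_A = 9
ES_B = 9; EF_B = 9+4 = 13
ES_C = 9; EF_C = 9+13 = 22
ES_D = 9; EF_D = 9+8 = 17
ES_E = 17; EF_E = 17+6 = 23
ES_F = max(EF_C=22, EF_D=17) = 22; EF_F = 22+3 = 25
ES_G = 22; EF_G = 22+11 = 33
ES_H = 22; EF_H = 22+14 = 36
ES_I = max(EF_B=13, EF_D=17) = 17; EF_I = 17+2 = 19
ES_J = max(EF_E=23, EF_F=25, EF_G=33, EF_H=36, EF_I=19) = 36; EF_J = 36+8 = 44
Expected project duration μ = 44 days. Critical path: A → C → H → J.

44 days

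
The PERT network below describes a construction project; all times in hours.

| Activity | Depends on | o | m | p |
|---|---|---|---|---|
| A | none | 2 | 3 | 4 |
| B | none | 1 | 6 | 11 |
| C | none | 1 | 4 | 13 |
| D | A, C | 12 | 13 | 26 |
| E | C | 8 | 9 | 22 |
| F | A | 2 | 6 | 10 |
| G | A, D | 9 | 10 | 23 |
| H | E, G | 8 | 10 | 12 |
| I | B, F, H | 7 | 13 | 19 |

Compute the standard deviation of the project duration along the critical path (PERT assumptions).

te_A = (2 + 4·3 + 4)/6 = 18/6 = 3; σ²_A = ((4−2)/6)² = 0.111
te_B = (1 + 4·6 + 11)/6 = 36/6 = 6; σ²_B = ((11−1)/6)² = 2.778
te_C = (1 + 4·4 + 13)/6 = 30/6 = 5; σ²_C = ((13−1)/6)² = 4.000
te_D = (12 + 4·13 + 26)/6 = 90/6 = 15; σ²_D = ((26−12)/6)² = 5.444
te_E = (8 + 4·9 + 22)/6 = 66/6 = 11; σ²_E = ((22−8)/6)² = 5.444
te_F = (2 + 4·6 + 10)/6 = 36/6 = 6; σ²_F = ((10−2)/6)² = 1.778
te_G = (9 + 4·10 + 23)/6 = 72/6 = 12; σ²_G = ((23−9)/6)² = 5.444
te_H = (8 + 4·10 + 12)/6 = 60/6 = 10; σ²_H = ((12−8)/6)² = 0.444
te_I = (7 + 4·13 + 19)/6 = 78/6 = 13; σ²_I = ((19−7)/6)² = 4.000

Forward pass:
ES_A = 0; EF_A = 3
ES_B = 0; EF_B = 6
ES_C = 0; EF_C = 5
ES_D = max(EF_A=3, EF_C=5) = 5; EF_D = 5+15 = 20
ES_E = 5; EF_E = 5+11 = 16
ES_F = 3; EF_F = 3+6 = 9
ES_G = max(EF_A=3, EF_D=20) = 20; EF_G = 20+12 = 32
ES_H = max(EF_E=16, EF_G=32) = 32; EF_H = 32+10 = 42
ES_I = max(EF_B=6, EF_F=9, EF_H=42) = 42; EF_I = 42+13 = 55
Expected project duration μ = 55 hours. Critical path: C → D → G → H → I.

Variance along critical path = 4.000 + 5.444 + 5.444 + 0.444 + 4.000 = 19.333
σ = √19.333 = 4.397 hours

4.40 hours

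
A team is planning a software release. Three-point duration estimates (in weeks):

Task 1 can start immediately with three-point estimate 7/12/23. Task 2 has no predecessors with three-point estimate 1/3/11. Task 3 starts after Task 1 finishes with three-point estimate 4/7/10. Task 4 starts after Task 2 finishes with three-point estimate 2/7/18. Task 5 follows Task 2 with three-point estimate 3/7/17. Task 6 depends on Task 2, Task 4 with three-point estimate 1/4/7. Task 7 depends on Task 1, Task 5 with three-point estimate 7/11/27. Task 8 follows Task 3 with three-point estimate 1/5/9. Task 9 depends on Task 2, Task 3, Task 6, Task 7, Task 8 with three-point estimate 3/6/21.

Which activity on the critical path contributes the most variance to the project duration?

Task 7

te_Task 1 = (7 + 4·12 + 23)/6 = 78/6 = 13; σ²_Task 1 = ((23−7)/6)² = 7.111
te_Task 2 = (1 + 4·3 + 11)/6 = 24/6 = 4; σ²_Task 2 = ((11−1)/6)² = 2.778
te_Task 3 = (4 + 4·7 + 10)/6 = 42/6 = 7; σ²_Task 3 = ((10−4)/6)² = 1.000
te_Task 4 = (2 + 4·7 + 18)/6 = 48/6 = 8; σ²_Task 4 = ((18−2)/6)² = 7.111
te_Task 5 = (3 + 4·7 + 17)/6 = 48/6 = 8; σ²_Task 5 = ((17−3)/6)² = 5.444
te_Task 6 = (1 + 4·4 + 7)/6 = 24/6 = 4; σ²_Task 6 = ((7−1)/6)² = 1.000
te_Task 7 = (7 + 4·11 + 27)/6 = 78/6 = 13; σ²_Task 7 = ((27−7)/6)² = 11.111
te_Task 8 = (1 + 4·5 + 9)/6 = 30/6 = 5; σ²_Task 8 = ((9−1)/6)² = 1.778
te_Task 9 = (3 + 4·6 + 21)/6 = 48/6 = 8; σ²_Task 9 = ((21−3)/6)² = 9.000

Forward pass:
ES_Task 1 = 0; EF_Task 1 = 13
ES_Task 2 = 0; EF_Task 2 = 4
ES_Task 3 = 13; EF_Task 3 = 13+7 = 20
ES_Task 4 = 4; EF_Task 4 = 4+8 = 12
ES_Task 5 = 4; EF_Task 5 = 4+8 = 12
ES_Task 6 = max(EF_Task 2=4, EF_Task 4=12) = 12; EF_Task 6 = 12+4 = 16
ES_Task 7 = max(EF_Task 1=13, EF_Task 5=12) = 13; EF_Task 7 = 13+13 = 26
ES_Task 8 = 20; EF_Task 8 = 20+5 = 25
ES_Task 9 = max(EF_Task 2=4, EF_Task 3=20, EF_Task 6=16, EF_Task 7=26, EF_Task 8=25) = 26; EF_Task 9 = 26+8 = 34
Expected project duration μ = 34 weeks. Critical path: Task 1 → Task 7 → Task 9.

Variances on critical path: σ²_Task 1=7.111, σ²_Task 7=11.111, σ²_Task 9=9.000.
Largest is σ²_Task 7 = 11.111.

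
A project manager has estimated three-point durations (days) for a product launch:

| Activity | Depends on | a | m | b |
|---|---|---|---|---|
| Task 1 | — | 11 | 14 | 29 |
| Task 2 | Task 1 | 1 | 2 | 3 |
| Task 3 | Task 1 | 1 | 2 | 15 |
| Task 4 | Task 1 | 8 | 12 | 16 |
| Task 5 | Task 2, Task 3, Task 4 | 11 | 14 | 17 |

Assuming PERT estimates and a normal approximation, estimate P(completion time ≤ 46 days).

te_Task 1 = (11 + 4·14 + 29)/6 = 96/6 = 16; σ²_Task 1 = ((29−11)/6)² = 9.000
te_Task 2 = (1 + 4·2 + 3)/6 = 12/6 = 2; σ²_Task 2 = ((3−1)/6)² = 0.111
te_Task 3 = (1 + 4·2 + 15)/6 = 24/6 = 4; σ²_Task 3 = ((15−1)/6)² = 5.444
te_Task 4 = (8 + 4·12 + 16)/6 = 72/6 = 12; σ²_Task 4 = ((16−8)/6)² = 1.778
te_Task 5 = (11 + 4·14 + 17)/6 = 84/6 = 14; σ²_Task 5 = ((17−11)/6)² = 1.000

Forward pass:
ES_Task 1 = 0; EF_Task 1 = 16
ES_Task 2 = 16; EF_Task 2 = 16+2 = 18
ES_Task 3 = 16; EF_Task 3 = 16+4 = 20
ES_Task 4 = 16; EF_Task 4 = 16+12 = 28
ES_Task 5 = max(EF_Task 2=18, EF_Task 3=20, EF_Task 4=28) = 28; EF_Task 5 = 28+14 = 42
Expected project duration μ = 42 days. Critical path: Task 1 → Task 4 → Task 5.

Variance along critical path = 9.000 + 1.778 + 1.000 = 11.778; σ = √11.778 = 3.432 days.
Z = (46 − 42) / 3.432 = 1.166
P(T ≤ 46) = Φ(1.166) ≈ 0.878

0.878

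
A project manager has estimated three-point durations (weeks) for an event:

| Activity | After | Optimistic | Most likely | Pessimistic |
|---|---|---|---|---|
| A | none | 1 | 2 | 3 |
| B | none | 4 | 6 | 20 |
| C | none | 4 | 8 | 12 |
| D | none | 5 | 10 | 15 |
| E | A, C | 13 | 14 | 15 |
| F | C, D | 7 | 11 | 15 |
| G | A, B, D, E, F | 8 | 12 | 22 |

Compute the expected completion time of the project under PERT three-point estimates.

35 weeks

te_A = (1 + 4·2 + 3)/6 = 12/6 = 2
te_B = (4 + 4·6 + 20)/6 = 48/6 = 8
te_C = (4 + 4·8 + 12)/6 = 48/6 = 8
te_D = (5 + 4·10 + 15)/6 = 60/6 = 10
te_E = (13 + 4·14 + 15)/6 = 84/6 = 14
te_F = (7 + 4·11 + 15)/6 = 66/6 = 11
te_G = (8 + 4·12 + 22)/6 = 78/6 = 13

Forward pass:
ES_A = 0; EF_A = 2
ES_B = 0; EF_B = 8
ES_C = 0; EF_C = 8
ES_D = 0; EF_D = 10
ES_E = max(EF_A=2, EF_C=8) = 8; EF_E = 8+14 = 22
ES_F = max(EF_C=8, EF_D=10) = 10; EF_F = 10+11 = 21
ES_G = max(EF_A=2, EF_B=8, EF_D=10, EF_E=22, EF_F=21) = 22; EF_G = 22+13 = 35
Expected project duration μ = 35 weeks. Critical path: C → E → G.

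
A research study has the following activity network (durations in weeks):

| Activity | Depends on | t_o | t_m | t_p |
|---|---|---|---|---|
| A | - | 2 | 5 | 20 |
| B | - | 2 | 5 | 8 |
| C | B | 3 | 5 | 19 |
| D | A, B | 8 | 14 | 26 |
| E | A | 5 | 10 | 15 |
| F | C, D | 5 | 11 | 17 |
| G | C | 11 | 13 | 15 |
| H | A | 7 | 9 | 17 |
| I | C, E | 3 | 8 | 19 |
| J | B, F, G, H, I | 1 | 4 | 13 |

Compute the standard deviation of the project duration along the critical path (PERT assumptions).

5.10 weeks

te_A = (2 + 4·5 + 20)/6 = 42/6 = 7; σ²_A = ((20−2)/6)² = 9.000
te_B = (2 + 4·5 + 8)/6 = 30/6 = 5; σ²_B = ((8−2)/6)² = 1.000
te_C = (3 + 4·5 + 19)/6 = 42/6 = 7; σ²_C = ((19−3)/6)² = 7.111
te_D = (8 + 4·14 + 26)/6 = 90/6 = 15; σ²_D = ((26−8)/6)² = 9.000
te_E = (5 + 4·10 + 15)/6 = 60/6 = 10; σ²_E = ((15−5)/6)² = 2.778
te_F = (5 + 4·11 + 17)/6 = 66/6 = 11; σ²_F = ((17−5)/6)² = 4.000
te_G = (11 + 4·13 + 15)/6 = 78/6 = 13; σ²_G = ((15−11)/6)² = 0.444
te_H = (7 + 4·9 + 17)/6 = 60/6 = 10; σ²_H = ((17−7)/6)² = 2.778
te_I = (3 + 4·8 + 19)/6 = 54/6 = 9; σ²_I = ((19−3)/6)² = 7.111
te_J = (1 + 4·4 + 13)/6 = 30/6 = 5; σ²_J = ((13−1)/6)² = 4.000

Forward pass:
ES_A = 0; EF_A = 7
ES_B = 0; EF_B = 5
ES_C = 5; EF_C = 5+7 = 12
ES_D = max(EF_A=7, EF_B=5) = 7; EF_D = 7+15 = 22
ES_E = 7; EF_E = 7+10 = 17
ES_F = max(EF_C=12, EF_D=22) = 22; EF_F = 22+11 = 33
ES_G = 12; EF_G = 12+13 = 25
ES_H = 7; EF_H = 7+10 = 17
ES_I = max(EF_C=12, EF_E=17) = 17; EF_I = 17+9 = 26
ES_J = max(EF_B=5, EF_F=33, EF_G=25, EF_H=17, EF_I=26) = 33; EF_J = 33+5 = 38
Expected project duration μ = 38 weeks. Critical path: A → D → F → J.

Variance along critical path = 9.000 + 9.000 + 4.000 + 4.000 = 26.000
σ = √26.000 = 5.099 weeks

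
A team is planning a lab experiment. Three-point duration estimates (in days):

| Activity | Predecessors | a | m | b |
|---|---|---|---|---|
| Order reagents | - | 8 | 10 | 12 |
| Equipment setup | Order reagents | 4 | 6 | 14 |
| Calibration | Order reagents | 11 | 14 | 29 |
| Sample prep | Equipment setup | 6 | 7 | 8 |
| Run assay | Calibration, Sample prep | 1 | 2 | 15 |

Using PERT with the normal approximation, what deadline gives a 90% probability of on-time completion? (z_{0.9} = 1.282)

34.9 days

te_Order reagents = (8 + 4·10 + 12)/6 = 60/6 = 10; σ²_Order reagents = ((12−8)/6)² = 0.444
te_Equipment setup = (4 + 4·6 + 14)/6 = 42/6 = 7; σ²_Equipment setup = ((14−4)/6)² = 2.778
te_Calibration = (11 + 4·14 + 29)/6 = 96/6 = 16; σ²_Calibration = ((29−11)/6)² = 9.000
te_Sample prep = (6 + 4·7 + 8)/6 = 42/6 = 7; σ²_Sample prep = ((8−6)/6)² = 0.111
te_Run assay = (1 + 4·2 + 15)/6 = 24/6 = 4; σ²_Run assay = ((15−1)/6)² = 5.444

Forward pass:
ES_Order reagents = 0; EF_Order reagents = 10
ES_Equipment setup = 10; EF_Equipment setup = 10+7 = 17
ES_Calibration = 10; EF_Calibration = 10+16 = 26
ES_Sample prep = 17; EF_Sample prep = 17+7 = 24
ES_Run assay = max(EF_Calibration=26, EF_Sample prep=24) = 26; EF_Run assay = 26+4 = 30
Expected project duration μ = 30 days. Critical path: Order reagents → Calibration → Run assay.

Variance along critical path = 0.444 + 9.000 + 5.444 = 14.889; σ = 3.859 days.
D = μ + z·σ = 30 + 1.282·3.859 = 34.9 days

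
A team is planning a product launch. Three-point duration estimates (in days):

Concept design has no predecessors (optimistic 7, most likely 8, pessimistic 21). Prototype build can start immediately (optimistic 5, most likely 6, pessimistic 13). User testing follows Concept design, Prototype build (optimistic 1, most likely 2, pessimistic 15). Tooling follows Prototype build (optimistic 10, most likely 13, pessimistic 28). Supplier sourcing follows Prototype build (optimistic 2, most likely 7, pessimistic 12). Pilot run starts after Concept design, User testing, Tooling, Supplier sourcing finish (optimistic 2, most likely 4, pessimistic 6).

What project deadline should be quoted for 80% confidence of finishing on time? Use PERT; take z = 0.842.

28.8 days

te_Concept design = (7 + 4·8 + 21)/6 = 60/6 = 10; σ²_Concept design = ((21−7)/6)² = 5.444
te_Prototype build = (5 + 4·6 + 13)/6 = 42/6 = 7; σ²_Prototype build = ((13−5)/6)² = 1.778
te_User testing = (1 + 4·2 + 15)/6 = 24/6 = 4; σ²_User testing = ((15−1)/6)² = 5.444
te_Tooling = (10 + 4·13 + 28)/6 = 90/6 = 15; σ²_Tooling = ((28−10)/6)² = 9.000
te_Supplier sourcing = (2 + 4·7 + 12)/6 = 42/6 = 7; σ²_Supplier sourcing = ((12−2)/6)² = 2.778
te_Pilot run = (2 + 4·4 + 6)/6 = 24/6 = 4; σ²_Pilot run = ((6−2)/6)² = 0.444

Forward pass:
ES_Concept design = 0; EF_Concept design = 10
ES_Prototype build = 0; EF_Prototype build = 7
ES_User testing = max(EF_Concept design=10, EF_Prototype build=7) = 10; EF_User testing = 10+4 = 14
ES_Tooling = 7; EF_Tooling = 7+15 = 22
ES_Supplier sourcing = 7; EF_Supplier sourcing = 7+7 = 14
ES_Pilot run = max(EF_Concept design=10, EF_User testing=14, EF_Tooling=22, EF_Supplier sourcing=14) = 22; EF_Pilot run = 22+4 = 26
Expected project duration μ = 26 days. Critical path: Prototype build → Tooling → Pilot run.

Variance along critical path = 1.778 + 9.000 + 0.444 = 11.222; σ = 3.350 days.
D = μ + z·σ = 26 + 0.842·3.350 = 28.8 days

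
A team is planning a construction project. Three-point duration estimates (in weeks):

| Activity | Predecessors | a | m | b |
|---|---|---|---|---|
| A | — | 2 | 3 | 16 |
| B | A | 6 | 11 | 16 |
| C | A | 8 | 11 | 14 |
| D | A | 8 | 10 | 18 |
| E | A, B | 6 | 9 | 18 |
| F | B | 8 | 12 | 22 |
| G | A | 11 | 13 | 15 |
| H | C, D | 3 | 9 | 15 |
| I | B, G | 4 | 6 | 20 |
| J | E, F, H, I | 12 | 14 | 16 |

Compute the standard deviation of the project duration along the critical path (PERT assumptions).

te_A = (2 + 4·3 + 16)/6 = 30/6 = 5; σ²_A = ((16−2)/6)² = 5.444
te_B = (6 + 4·11 + 16)/6 = 66/6 = 11; σ²_B = ((16−6)/6)² = 2.778
te_C = (8 + 4·11 + 14)/6 = 66/6 = 11; σ²_C = ((14−8)/6)² = 1.000
te_D = (8 + 4·10 + 18)/6 = 66/6 = 11; σ²_D = ((18−8)/6)² = 2.778
te_E = (6 + 4·9 + 18)/6 = 60/6 = 10; σ²_E = ((18−6)/6)² = 4.000
te_F = (8 + 4·12 + 22)/6 = 78/6 = 13; σ²_F = ((22−8)/6)² = 5.444
te_G = (11 + 4·13 + 15)/6 = 78/6 = 13; σ²_G = ((15−11)/6)² = 0.444
te_H = (3 + 4·9 + 15)/6 = 54/6 = 9; σ²_H = ((15−3)/6)² = 4.000
te_I = (4 + 4·6 + 20)/6 = 48/6 = 8; σ²_I = ((20−4)/6)² = 7.111
te_J = (12 + 4·14 + 16)/6 = 84/6 = 14; σ²_J = ((16−12)/6)² = 0.444

Forward pass:
ES_A = 0; EF_A = 5
ES_B = 5; EF_B = 5+11 = 16
ES_C = 5; EF_C = 5+11 = 16
ES_D = 5; EF_D = 5+11 = 16
ES_E = max(EF_A=5, EF_B=16) = 16; EF_E = 16+10 = 26
ES_F = 16; EF_F = 16+13 = 29
ES_G = 5; EF_G = 5+13 = 18
ES_H = max(EF_C=16, EF_D=16) = 16; EF_H = 16+9 = 25
ES_I = max(EF_B=16, EF_G=18) = 18; EF_I = 18+8 = 26
ES_J = max(EF_E=26, EF_F=29, EF_H=25, EF_I=26) = 29; EF_J = 29+14 = 43
Expected project duration μ = 43 weeks. Critical path: A → B → F → J.

Variance along critical path = 5.444 + 2.778 + 5.444 + 0.444 = 14.111
σ = √14.111 = 3.756 weeks

3.76 weeks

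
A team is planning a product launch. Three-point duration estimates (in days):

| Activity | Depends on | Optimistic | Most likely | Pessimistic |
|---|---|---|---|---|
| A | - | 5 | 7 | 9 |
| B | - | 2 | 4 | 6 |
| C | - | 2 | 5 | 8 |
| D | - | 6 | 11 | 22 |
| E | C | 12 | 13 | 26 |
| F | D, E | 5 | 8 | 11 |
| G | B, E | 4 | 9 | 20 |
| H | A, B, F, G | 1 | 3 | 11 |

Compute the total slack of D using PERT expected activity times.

10 days

te_A = (5 + 4·7 + 9)/6 = 42/6 = 7
te_B = (2 + 4·4 + 6)/6 = 24/6 = 4
te_C = (2 + 4·5 + 8)/6 = 30/6 = 5
te_D = (6 + 4·11 + 22)/6 = 72/6 = 12
te_E = (12 + 4·13 + 26)/6 = 90/6 = 15
te_F = (5 + 4·8 + 11)/6 = 48/6 = 8
te_G = (4 + 4·9 + 20)/6 = 60/6 = 10
te_H = (1 + 4·3 + 11)/6 = 24/6 = 4

Forward pass:
ES_A = 0; EF_A = 7
ES_B = 0; EF_B = 4
ES_C = 0; EF_C = 5
ES_D = 0; EF_D = 12
ES_E = 5; EF_E = 5+15 = 20
ES_F = max(EF_D=12, EF_E=20) = 20; EF_F = 20+8 = 28
ES_G = max(EF_B=4, EF_E=20) = 20; EF_G = 20+10 = 30
ES_H = max(EF_A=7, EF_B=4, EF_F=28, EF_G=30) = 30; EF_H = 30+4 = 34
Expected project duration μ = 34 days. Critical path: C → E → G → H.

Backward pass:
LF_H = 34; LS_H = 34−4 = 30
LF_G = LS_H = 30; LS_G = 30−10 = 20
LF_F = LS_H = 30; LS_F = 30−8 = 22
LF_E = min(LS_F=22, LS_G=20) = 20; LS_E = 20−15 = 5
LF_D = LS_F = 22; LS_D = 22−12 = 10
LF_C = LS_E = 5; LS_C = 5−5 = 0
LF_B = min(LS_G=20, LS_H=30) = 20; LS_B = 20−4 = 16
LF_A = LS_H = 30; LS_A = 30−7 = 23
Slack_D = LS_D − ES_D = 10 − 0 = 10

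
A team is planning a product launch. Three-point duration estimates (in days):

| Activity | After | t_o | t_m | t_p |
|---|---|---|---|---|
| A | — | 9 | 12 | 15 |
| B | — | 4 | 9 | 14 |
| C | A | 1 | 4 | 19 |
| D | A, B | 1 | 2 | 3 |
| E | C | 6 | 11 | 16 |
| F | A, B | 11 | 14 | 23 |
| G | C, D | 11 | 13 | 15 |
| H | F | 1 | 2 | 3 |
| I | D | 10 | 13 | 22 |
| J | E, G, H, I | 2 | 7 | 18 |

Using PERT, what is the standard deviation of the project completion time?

4.19 days

te_A = (9 + 4·12 + 15)/6 = 72/6 = 12; σ²_A = ((15−9)/6)² = 1.000
te_B = (4 + 4·9 + 14)/6 = 54/6 = 9; σ²_B = ((14−4)/6)² = 2.778
te_C = (1 + 4·4 + 19)/6 = 36/6 = 6; σ²_C = ((19−1)/6)² = 9.000
te_D = (1 + 4·2 + 3)/6 = 12/6 = 2; σ²_D = ((3−1)/6)² = 0.111
te_E = (6 + 4·11 + 16)/6 = 66/6 = 11; σ²_E = ((16−6)/6)² = 2.778
te_F = (11 + 4·14 + 23)/6 = 90/6 = 15; σ²_F = ((23−11)/6)² = 4.000
te_G = (11 + 4·13 + 15)/6 = 78/6 = 13; σ²_G = ((15−11)/6)² = 0.444
te_H = (1 + 4·2 + 3)/6 = 12/6 = 2; σ²_H = ((3−1)/6)² = 0.111
te_I = (10 + 4·13 + 22)/6 = 84/6 = 14; σ²_I = ((22−10)/6)² = 4.000
te_J = (2 + 4·7 + 18)/6 = 48/6 = 8; σ²_J = ((18−2)/6)² = 7.111

Forward pass:
ES_A = 0; EF_A = 12
ES_B = 0; EF_B = 9
ES_C = 12; EF_C = 12+6 = 18
ES_D = max(EF_A=12, EF_B=9) = 12; EF_D = 12+2 = 14
ES_E = 18; EF_E = 18+11 = 29
ES_F = max(EF_A=12, EF_B=9) = 12; EF_F = 12+15 = 27
ES_G = max(EF_C=18, EF_D=14) = 18; EF_G = 18+13 = 31
ES_H = 27; EF_H = 27+2 = 29
ES_I = 14; EF_I = 14+14 = 28
ES_J = max(EF_E=29, EF_G=31, EF_H=29, EF_I=28) = 31; EF_J = 31+8 = 39
Expected project duration μ = 39 days. Critical path: A → C → G → J.

Variance along critical path = 1.000 + 9.000 + 0.444 + 7.111 = 17.556
σ = √17.556 = 4.190 days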